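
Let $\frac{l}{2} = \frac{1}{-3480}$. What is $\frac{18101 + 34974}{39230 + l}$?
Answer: $\frac{92350500}{68260199} \approx 1.3529$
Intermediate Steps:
$l = - \frac{1}{1740}$ ($l = \frac{2}{-3480} = 2 \left(- \frac{1}{3480}\right) = - \frac{1}{1740} \approx -0.00057471$)
$\frac{18101 + 34974}{39230 + l} = \frac{18101 + 34974}{39230 - \frac{1}{1740}} = \frac{53075}{\frac{68260199}{1740}} = 53075 \cdot \frac{1740}{68260199} = \frac{92350500}{68260199}$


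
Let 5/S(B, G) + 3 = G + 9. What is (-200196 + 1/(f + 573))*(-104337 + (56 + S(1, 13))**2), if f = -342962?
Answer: 2503458555161677520/123602429 ≈ 2.0254e+10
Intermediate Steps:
S(B, G) = 5/(6 + G) (S(B, G) = 5/(-3 + (G + 9)) = 5/(-3 + (9 + G)) = 5/(6 + G))
(-200196 + 1/(f + 573))*(-104337 + (56 + S(1, 13))**2) = (-200196 + 1/(-342962 + 573))*(-104337 + (56 + 5/(6 + 13))**2) = (-200196 + 1/(-342389))*(-104337 + (56 + 5/19)**2) = (-200196 - 1/342389)*(-104337 + (56 + 5*(1/19))**2) = -68544908245*(-104337 + (56 + 5/19)**2)/342389 = -68544908245*(-104337 + (1069/19)**2)/342389 = -68544908245*(-104337 + 1142761/361)/342389 = -68544908245/342389*(-36522896/361) = 2503458555161677520/123602429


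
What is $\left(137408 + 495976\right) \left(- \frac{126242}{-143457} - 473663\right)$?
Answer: $- \frac{14346178582822872}{47819} \approx -3.0001 \cdot 10^{11}$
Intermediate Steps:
$\left(137408 + 495976\right) \left(- \frac{126242}{-143457} - 473663\right) = 633384 \left(\left(-126242\right) \left(- \frac{1}{143457}\right) - 473663\right) = 633384 \left(\frac{126242}{143457} - 473663\right) = 633384 \left(- \frac{67950146749}{143457}\right) = - \frac{14346178582822872}{47819}$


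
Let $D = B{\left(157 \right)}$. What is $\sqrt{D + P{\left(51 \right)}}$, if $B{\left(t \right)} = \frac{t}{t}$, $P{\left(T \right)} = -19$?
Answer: $3 i \sqrt{2} \approx 4.2426 i$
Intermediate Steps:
$B{\left(t \right)} = 1$
$D = 1$
$\sqrt{D + P{\left(51 \right)}} = \sqrt{1 - 19} = \sqrt{-18} = 3 i \sqrt{2}$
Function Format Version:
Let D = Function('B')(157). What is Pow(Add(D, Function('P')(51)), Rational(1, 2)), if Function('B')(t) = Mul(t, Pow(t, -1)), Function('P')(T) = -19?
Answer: Mul(3, I, Pow(2, Rational(1, 2))) ≈ Mul(4.2426, I)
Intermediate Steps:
Function('B')(t) = 1
D = 1
Pow(Add(D, Function('P')(51)), Rational(1, 2)) = Pow(Add(1, -19), Rational(1, 2)) = Pow(-18, Rational(1, 2)) = Mul(3, I, Pow(2, Rational(1, 2)))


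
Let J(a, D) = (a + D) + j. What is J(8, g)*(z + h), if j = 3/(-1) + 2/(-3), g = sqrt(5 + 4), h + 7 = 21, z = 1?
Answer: 110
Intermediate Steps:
h = 14 (h = -7 + 21 = 14)
g = 3 (g = sqrt(9) = 3)
j = -11/3 (j = 3*(-1) + 2*(-1/3) = -3 - 2/3 = -11/3 ≈ -3.6667)
J(a, D) = -11/3 + D + a (J(a, D) = (a + D) - 11/3 = (D + a) - 11/3 = -11/3 + D + a)
J(8, g)*(z + h) = (-11/3 + 3 + 8)*(1 + 14) = (22/3)*15 = 110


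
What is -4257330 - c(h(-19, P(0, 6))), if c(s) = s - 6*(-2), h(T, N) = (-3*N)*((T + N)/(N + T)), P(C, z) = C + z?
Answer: -4257324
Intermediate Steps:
h(T, N) = -3*N (h(T, N) = (-3*N)*((N + T)/(N + T)) = -3*N*1 = -3*N)
c(s) = 12 + s (c(s) = s + 12 = 12 + s)
-4257330 - c(h(-19, P(0, 6))) = -4257330 - (12 - 3*(0 + 6)) = -4257330 - (12 - 3*6) = -4257330 - (12 - 18) = -4257330 - 1*(-6) = -4257330 + 6 = -4257324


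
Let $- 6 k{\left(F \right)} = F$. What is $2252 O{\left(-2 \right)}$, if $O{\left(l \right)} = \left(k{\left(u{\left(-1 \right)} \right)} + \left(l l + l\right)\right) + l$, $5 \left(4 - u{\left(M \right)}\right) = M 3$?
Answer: $- \frac{25898}{15} \approx -1726.5$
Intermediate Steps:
$u{\left(M \right)} = 4 - \frac{3 M}{5}$ ($u{\left(M \right)} = 4 - \frac{M 3}{5} = 4 - \frac{3 M}{5}$)
$k{\left(F \right)} = - \frac{F}{6}$
$O{\left(l \right)} = - \frac{23}{30} + l^{2} + 2 l$ ($O{\left(l \right)} = \left(- \frac{4 - - \frac{3}{5}}{6} + \left(l l + l\right)\right) + l = \left(- \frac{4 + \frac{3}{5}}{6} + \left(l^{2} + l\right)\right) + l = \left(\left(- \frac{1}{6}\right) \frac{23}{5} + \left(l + l^{2}\right)\right) + l = \left(- \frac{23}{30} + \left(l + l^{2}\right)\right) + l = \left(- \frac{23}{30} + l + l^{2}\right) + l = - \frac{23}{30} + l^{2} + 2 l$)
$2252 O{\left(-2 \right)} = 2252 \left(- \frac{23}{30} + \left(-2\right)^{2} + 2 \left(-2\right)\right) = 2252 \left(- \frac{23}{30} + 4 - 4\right) = 2252 \left(- \frac{23}{30}\right) = - \frac{25898}{15}$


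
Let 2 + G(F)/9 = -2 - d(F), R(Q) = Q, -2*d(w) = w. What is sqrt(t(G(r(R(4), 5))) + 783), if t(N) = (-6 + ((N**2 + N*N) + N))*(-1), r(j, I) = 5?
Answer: sqrt(438) ≈ 20.928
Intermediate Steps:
d(w) = -w/2
G(F) = -36 + 9*F/2 (G(F) = -18 + 9*(-2 - (-1)*F/2) = -18 + 9*(-2 + F/2) = -18 + (-18 + 9*F/2) = -36 + 9*F/2)
t(N) = 6 - N - 2*N**2 (t(N) = (-6 + ((N**2 + N**2) + N))*(-1) = (-6 + (2*N**2 + N))*(-1) = (-6 + (N + 2*N**2))*(-1) = (-6 + N + 2*N**2)*(-1) = 6 - N - 2*N**2)
sqrt(t(G(r(R(4), 5))) + 783) = sqrt((6 - (-36 + (9/2)*5) - 2*(-36 + (9/2)*5)**2) + 783) = sqrt((6 - (-36 + 45/2) - 2*(-36 + 45/2)**2) + 783) = sqrt((6 - 1*(-27/2) - 2*(-27/2)**2) + 783) = sqrt((6 + 27/2 - 2*729/4) + 783) = sqrt((6 + 27/2 - 729/2) + 783) = sqrt(-345 + 783) = sqrt(438)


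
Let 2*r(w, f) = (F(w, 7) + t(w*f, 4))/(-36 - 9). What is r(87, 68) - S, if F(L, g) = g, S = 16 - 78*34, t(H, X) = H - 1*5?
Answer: 115661/45 ≈ 2570.2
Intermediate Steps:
t(H, X) = -5 + H (t(H, X) = H - 5 = -5 + H)
S = -2636 (S = 16 - 2652 = -2636)
r(w, f) = -1/45 - f*w/90 (r(w, f) = ((7 + (-5 + w*f))/(-36 - 9))/2 = ((7 + (-5 + f*w))/(-45))/2 = ((2 + f*w)*(-1/45))/2 = (-2/45 - f*w/45)/2 = -1/45 - f*w/90)
r(87, 68) - S = (-1/45 - 1/90*68*87) - 1*(-2636) = (-1/45 - 986/15) + 2636 = -2959/45 + 2636 = 115661/45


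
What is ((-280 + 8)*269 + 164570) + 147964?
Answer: 239366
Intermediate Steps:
((-280 + 8)*269 + 164570) + 147964 = (-272*269 + 164570) + 147964 = (-73168 + 164570) + 147964 = 91402 + 147964 = 239366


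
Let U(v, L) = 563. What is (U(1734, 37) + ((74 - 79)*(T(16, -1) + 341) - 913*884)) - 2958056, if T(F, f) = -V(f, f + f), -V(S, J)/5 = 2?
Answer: -3766340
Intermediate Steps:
V(S, J) = -10 (V(S, J) = -5*2 = -10)
T(F, f) = 10 (T(F, f) = -1*(-10) = 10)
(U(1734, 37) + ((74 - 79)*(T(16, -1) + 341) - 913*884)) - 2958056 = (563 + ((74 - 79)*(10 + 341) - 913*884)) - 2958056 = (563 + (-5*351 - 807092)) - 2958056 = (563 + (-1755 - 807092)) - 2958056 = (563 - 808847) - 2958056 = -808284 - 2958056 = -3766340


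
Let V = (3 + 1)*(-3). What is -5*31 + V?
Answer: -167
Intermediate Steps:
V = -12 (V = 4*(-3) = -12)
-5*31 + V = -5*31 - 12 = -155 - 12 = -167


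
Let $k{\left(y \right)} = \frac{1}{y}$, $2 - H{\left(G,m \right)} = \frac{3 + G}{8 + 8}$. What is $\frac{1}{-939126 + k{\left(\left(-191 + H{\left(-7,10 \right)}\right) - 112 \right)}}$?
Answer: $- \frac{1203}{1129768582} \approx -1.0648 \cdot 10^{-6}$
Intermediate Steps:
$H{\left(G,m \right)} = \frac{29}{16} - \frac{G}{16}$ ($H{\left(G,m \right)} = 2 - \frac{3 + G}{8 + 8} = 2 - \frac{3 + G}{16} = 2 - \left(3 + G\right) \frac{1}{16} = 2 - \left(\frac{3}{16} + \frac{G}{16}\right) = \frac{29}{16} - \frac{G}{16}$)
$\frac{1}{-939126 + k{\left(\left(-191 + H{\left(-7,10 \right)}\right) - 112 \right)}} = \frac{1}{-939126 + \frac{1}{\left(-191 + \left(\frac{29}{16} - - \frac{7}{16}\right)\right) - 112}} = \frac{1}{-939126 + \frac{1}{\left(-191 + \left(\frac{29}{16} + \frac{7}{16}\right)\right) - 112}} = \frac{1}{-939126 + \frac{1}{\left(-191 + \frac{9}{4}\right) - 112}} = \frac{1}{-939126 + \frac{1}{- \frac{755}{4} - 112}} = \frac{1}{-939126 + \frac{1}{- \frac{1203}{4}}} = \frac{1}{-939126 - \frac{4}{1203}} = \frac{1}{- \frac{1129768582}{1203}} = - \frac{1203}{1129768582}$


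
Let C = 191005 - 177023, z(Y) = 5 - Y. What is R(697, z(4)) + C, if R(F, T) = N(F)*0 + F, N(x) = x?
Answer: 14679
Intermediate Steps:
R(F, T) = F (R(F, T) = F*0 + F = 0 + F = F)
C = 13982
R(697, z(4)) + C = 697 + 13982 = 14679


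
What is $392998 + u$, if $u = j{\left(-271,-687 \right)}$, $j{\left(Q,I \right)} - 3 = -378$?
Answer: $392623$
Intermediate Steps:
$j{\left(Q,I \right)} = -375$ ($j{\left(Q,I \right)} = 3 - 378 = -375$)
$u = -375$
$392998 + u = 392998 - 375 = 392623$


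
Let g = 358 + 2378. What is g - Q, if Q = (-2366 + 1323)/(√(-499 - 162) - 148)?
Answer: 61583476/22565 - 1043*I*√661/22565 ≈ 2729.2 - 1.1884*I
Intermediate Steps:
g = 2736
Q = -1043/(-148 + I*√661) (Q = -1043/(√(-661) - 148) = -1043/(I*√661 - 148) = -1043/(-148 + I*√661) ≈ 6.8409 + 1.1884*I)
g - Q = 2736 - (154364/22565 + 1043*I*√661/22565) = 2736 + (-154364/22565 - 1043*I*√661/22565) = 61583476/22565 - 1043*I*√661/22565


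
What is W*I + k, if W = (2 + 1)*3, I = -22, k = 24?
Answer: -174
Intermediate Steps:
W = 9 (W = 3*3 = 9)
W*I + k = 9*(-22) + 24 = -198 + 24 = -174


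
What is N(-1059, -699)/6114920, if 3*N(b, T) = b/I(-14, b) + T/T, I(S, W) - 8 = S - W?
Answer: -1/3219505380 ≈ -3.1061e-10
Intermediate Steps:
I(S, W) = 8 + S - W (I(S, W) = 8 + (S - W) = 8 + S - W)
N(b, T) = ⅓ + b/(3*(-6 - b)) (N(b, T) = (b/(8 - 14 - b) + T/T)/3 = (b/(-6 - b) + 1)/3 = (1 + b/(-6 - b))/3 = ⅓ + b/(3*(-6 - b)))
N(-1059, -699)/6114920 = (2/(6 - 1059))/6114920 = (2/(-1053))*(1/6114920) = (2*(-1/1053))*(1/6114920) = -2/1053*1/6114920 = -1/3219505380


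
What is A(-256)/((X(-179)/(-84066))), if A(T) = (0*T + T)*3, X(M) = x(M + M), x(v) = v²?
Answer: 16140672/32041 ≈ 503.75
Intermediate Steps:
X(M) = 4*M² (X(M) = (M + M)² = (2*M)² = 4*M²)
A(T) = 3*T (A(T) = (0 + T)*3 = T*3 = 3*T)
A(-256)/((X(-179)/(-84066))) = (3*(-256))/(((4*(-179)²)/(-84066))) = -768/((4*32041)*(-1/84066)) = -768/(128164*(-1/84066)) = -768/(-64082/42033) = -768*(-42033/64082) = 16140672/32041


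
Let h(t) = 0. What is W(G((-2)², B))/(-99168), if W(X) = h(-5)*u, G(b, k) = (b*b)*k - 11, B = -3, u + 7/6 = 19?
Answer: 0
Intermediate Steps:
u = 107/6 (u = -7/6 + 19 = 107/6 ≈ 17.833)
G(b, k) = -11 + k*b² (G(b, k) = b²*k - 11 = k*b² - 11 = -11 + k*b²)
W(X) = 0 (W(X) = 0*(107/6) = 0)
W(G((-2)², B))/(-99168) = 0/(-99168) = 0*(-1/99168) = 0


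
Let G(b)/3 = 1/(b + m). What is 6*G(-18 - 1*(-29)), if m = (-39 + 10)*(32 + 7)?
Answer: -9/560 ≈ -0.016071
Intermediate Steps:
m = -1131 (m = -29*39 = -1131)
G(b) = 3/(-1131 + b) (G(b) = 3/(b - 1131) = 3/(-1131 + b))
6*G(-18 - 1*(-29)) = 6*(3/(-1131 + (-18 - 1*(-29)))) = 6*(3/(-1131 + (-18 + 29))) = 6*(3/(-1131 + 11)) = 6*(3/(-1120)) = 6*(3*(-1/1120)) = 6*(-3/1120) = -9/560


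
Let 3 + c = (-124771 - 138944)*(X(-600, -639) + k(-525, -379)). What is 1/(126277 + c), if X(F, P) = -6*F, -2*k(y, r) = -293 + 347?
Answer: -1/942127421 ≈ -1.0614e-9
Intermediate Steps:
k(y, r) = -27 (k(y, r) = -(-293 + 347)/2 = -1/2*54 = -27)
c = -942253698 (c = -3 + (-124771 - 138944)*(-6*(-600) - 27) = -3 - 263715*(3600 - 27) = -3 - 263715*3573 = -3 - 942253695 = -942253698)
1/(126277 + c) = 1/(126277 - 942253698) = 1/(-942127421) = -1/942127421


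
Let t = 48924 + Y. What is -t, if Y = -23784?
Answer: -25140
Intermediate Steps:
t = 25140 (t = 48924 - 23784 = 25140)
-t = -1*25140 = -25140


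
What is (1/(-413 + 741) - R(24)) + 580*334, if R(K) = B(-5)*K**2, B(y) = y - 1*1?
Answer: 64673729/328 ≈ 1.9718e+5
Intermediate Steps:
B(y) = -1 + y (B(y) = y - 1 = -1 + y)
R(K) = -6*K**2 (R(K) = (-1 - 5)*K**2 = -6*K**2)
(1/(-413 + 741) - R(24)) + 580*334 = (1/(-413 + 741) - (-6)*24**2) + 580*334 = (1/328 - (-6)*576) + 193720 = (1/328 - 1*(-3456)) + 193720 = (1/328 + 3456) + 193720 = 1133569/328 + 193720 = 64673729/328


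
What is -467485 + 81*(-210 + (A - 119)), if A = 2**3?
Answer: -493486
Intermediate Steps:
A = 8
-467485 + 81*(-210 + (A - 119)) = -467485 + 81*(-210 + (8 - 119)) = -467485 + 81*(-210 - 111) = -467485 + 81*(-321) = -467485 - 26001 = -493486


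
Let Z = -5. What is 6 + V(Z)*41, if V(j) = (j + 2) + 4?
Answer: 47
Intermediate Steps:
V(j) = 6 + j (V(j) = (2 + j) + 4 = 6 + j)
6 + V(Z)*41 = 6 + (6 - 5)*41 = 6 + 1*41 = 6 + 41 = 47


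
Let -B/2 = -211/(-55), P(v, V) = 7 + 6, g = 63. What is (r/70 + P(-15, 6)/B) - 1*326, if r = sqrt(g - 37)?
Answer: -138287/422 + sqrt(26)/70 ≈ -327.62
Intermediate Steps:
P(v, V) = 13
B = -422/55 (B = -(-422)/(-55) = -(-422)*(-1)/55 = -2*211/55 = -422/55 ≈ -7.6727)
r = sqrt(26) (r = sqrt(63 - 37) = sqrt(26) ≈ 5.0990)
(r/70 + P(-15, 6)/B) - 1*326 = (sqrt(26)/70 + 13/(-422/55)) - 1*326 = (sqrt(26)*(1/70) + 13*(-55/422)) - 326 = (sqrt(26)/70 - 715/422) - 326 = (-715/422 + sqrt(26)/70) - 326 = -138287/422 + sqrt(26)/70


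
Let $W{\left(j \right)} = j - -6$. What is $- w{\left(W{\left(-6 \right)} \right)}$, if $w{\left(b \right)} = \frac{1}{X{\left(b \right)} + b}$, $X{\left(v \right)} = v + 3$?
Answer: $- \frac{1}{3} \approx -0.33333$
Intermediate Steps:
$X{\left(v \right)} = 3 + v$
$W{\left(j \right)} = 6 + j$ ($W{\left(j \right)} = j + 6 = 6 + j$)
$w{\left(b \right)} = \frac{1}{3 + 2 b}$ ($w{\left(b \right)} = \frac{1}{\left(3 + b\right) + b} = \frac{1}{3 + 2 b}$)
$- w{\left(W{\left(-6 \right)} \right)} = - \frac{1}{3 + 2 \left(6 - 6\right)} = - \frac{1}{3 + 2 \cdot 0} = - \frac{1}{3 + 0} = - \frac{1}{3}$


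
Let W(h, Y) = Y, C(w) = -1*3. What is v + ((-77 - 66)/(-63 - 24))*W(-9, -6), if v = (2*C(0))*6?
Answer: -1330/29 ≈ -45.862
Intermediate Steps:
C(w) = -3
v = -36 (v = (2*(-3))*6 = -6*6 = -36)
v + ((-77 - 66)/(-63 - 24))*W(-9, -6) = -36 + ((-77 - 66)/(-63 - 24))*(-6) = -36 - 143/(-87)*(-6) = -36 - 143*(-1/87)*(-6) = -36 + (143/87)*(-6) = -36 - 286/29 = -1330/29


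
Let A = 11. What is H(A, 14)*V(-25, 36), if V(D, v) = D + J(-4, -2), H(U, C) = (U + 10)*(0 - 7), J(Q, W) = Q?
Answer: 4263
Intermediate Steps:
H(U, C) = -70 - 7*U (H(U, C) = (10 + U)*(-7) = -70 - 7*U)
V(D, v) = -4 + D (V(D, v) = D - 4 = -4 + D)
H(A, 14)*V(-25, 36) = (-70 - 7*11)*(-4 - 25) = (-70 - 77)*(-29) = -147*(-29) = 4263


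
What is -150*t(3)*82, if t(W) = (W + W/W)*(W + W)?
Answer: -295200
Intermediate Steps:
t(W) = 2*W*(1 + W) (t(W) = (W + 1)*(2*W) = (1 + W)*(2*W) = 2*W*(1 + W))
-150*t(3)*82 = -150*(2*3*(1 + 3))*82 = -150*(2*3*4)*82 = -150*24*82 = -3600*82 = -1*295200 = -295200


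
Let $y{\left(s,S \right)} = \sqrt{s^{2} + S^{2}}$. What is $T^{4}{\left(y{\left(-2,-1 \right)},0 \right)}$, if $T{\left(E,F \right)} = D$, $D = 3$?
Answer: $81$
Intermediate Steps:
$y{\left(s,S \right)} = \sqrt{S^{2} + s^{2}}$
$T{\left(E,F \right)} = 3$
$T^{4}{\left(y{\left(-2,-1 \right)},0 \right)} = 3^{4} = 81$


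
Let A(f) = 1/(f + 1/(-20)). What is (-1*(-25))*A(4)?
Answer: 500/79 ≈ 6.3291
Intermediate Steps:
A(f) = 1/(-1/20 + f) (A(f) = 1/(f + 1*(-1/20)) = 1/(f - 1/20) = 1/(-1/20 + f))
(-1*(-25))*A(4) = (-1*(-25))*(20/(-1 + 20*4)) = 25*(20/(-1 + 80)) = 25*(20/79) = 500/79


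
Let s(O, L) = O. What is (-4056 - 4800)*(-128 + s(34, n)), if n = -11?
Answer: 832464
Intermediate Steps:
(-4056 - 4800)*(-128 + s(34, n)) = (-4056 - 4800)*(-128 + 34) = -8856*(-94) = 832464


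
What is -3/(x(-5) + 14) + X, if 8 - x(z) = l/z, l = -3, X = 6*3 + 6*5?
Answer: 5121/107 ≈ 47.860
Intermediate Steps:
X = 48 (X = 18 + 30 = 48)
x(z) = 8 + 3/z (x(z) = 8 - (-3)/z = 8 + 3/z)
-3/(x(-5) + 14) + X = -3/((8 + 3/(-5)) + 14) + 48 = -3/((8 + 3*(-1/5)) + 14) + 48 = -3/((8 - 3/5) + 14) + 48 = -3/(37/5 + 14) + 48 = -3/(107/5) + 48 = (5/107)*(-3) + 48 = -15/107 + 48 = 5121/107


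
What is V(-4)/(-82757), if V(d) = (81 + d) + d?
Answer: -73/82757 ≈ -0.00088210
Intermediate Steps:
V(d) = 81 + 2*d
V(-4)/(-82757) = (81 + 2*(-4))/(-82757) = (81 - 8)*(-1/82757) = 73*(-1/82757) = -73/82757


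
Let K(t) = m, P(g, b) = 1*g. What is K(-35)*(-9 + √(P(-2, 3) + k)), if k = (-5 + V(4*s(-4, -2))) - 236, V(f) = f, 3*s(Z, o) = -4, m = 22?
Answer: -198 + 22*I*√2235/3 ≈ -198.0 + 346.69*I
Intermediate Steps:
s(Z, o) = -4/3 (s(Z, o) = (⅓)*(-4) = -4/3)
P(g, b) = g
K(t) = 22
k = -739/3 (k = (-5 + 4*(-4/3)) - 236 = (-5 - 16/3) - 236 = -31/3 - 236 = -739/3 ≈ -246.33)
K(-35)*(-9 + √(P(-2, 3) + k)) = 22*(-9 + √(-2 - 739/3)) = 22*(-9 + √(-745/3)) = 22*(-9 + I*√2235/3) = -198 + 22*I*√2235/3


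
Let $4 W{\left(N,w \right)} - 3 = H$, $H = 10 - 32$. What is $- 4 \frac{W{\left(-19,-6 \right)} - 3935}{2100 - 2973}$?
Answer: $- \frac{1751}{97} \approx -18.052$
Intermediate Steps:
$H = -22$ ($H = 10 - 32 = -22$)
$W{\left(N,w \right)} = - \frac{19}{4}$ ($W{\left(N,w \right)} = \frac{3}{4} + \frac{1}{4} \left(-22\right) = \frac{3}{4} - \frac{11}{2} = - \frac{19}{4}$)
$- 4 \frac{W{\left(-19,-6 \right)} - 3935}{2100 - 2973} = - 4 \frac{- \frac{19}{4} - 3935}{2100 - 2973} = - 4 \left(- \frac{15759}{4 \left(-873\right)}\right) = - 4 \left(\left(- \frac{15759}{4}\right) \left(- \frac{1}{873}\right)\right) = \left(-4\right) \frac{1751}{388} = - \frac{1751}{97}$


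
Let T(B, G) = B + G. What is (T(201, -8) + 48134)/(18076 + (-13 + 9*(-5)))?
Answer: 16109/6006 ≈ 2.6822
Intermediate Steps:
(T(201, -8) + 48134)/(18076 + (-13 + 9*(-5))) = ((201 - 8) + 48134)/(18076 + (-13 + 9*(-5))) = (193 + 48134)/(18076 + (-13 - 45)) = 48327/(18076 - 58) = 48327/18018 = 48327*(1/18018) = 16109/6006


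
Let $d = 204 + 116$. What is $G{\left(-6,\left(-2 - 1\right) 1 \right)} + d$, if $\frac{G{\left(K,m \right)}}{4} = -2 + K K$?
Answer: $456$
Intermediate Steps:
$G{\left(K,m \right)} = -8 + 4 K^{2}$ ($G{\left(K,m \right)} = 4 \left(-2 + K K\right) = 4 \left(-2 + K^{2}\right) = -8 + 4 K^{2}$)
$d = 320$
$G{\left(-6,\left(-2 - 1\right) 1 \right)} + d = \left(-8 + 4 \left(-6\right)^{2}\right) + 320 = \left(-8 + 4 \cdot 36\right) + 320 = \left(-8 + 144\right) + 320 = 136 + 320 = 456$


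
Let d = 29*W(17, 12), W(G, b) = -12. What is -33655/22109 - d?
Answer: 7660277/22109 ≈ 346.48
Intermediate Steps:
d = -348 (d = 29*(-12) = -348)
-33655/22109 - d = -33655/22109 - 1*(-348) = -33655*1/22109 + 348 = -33655/22109 + 348 = 7660277/22109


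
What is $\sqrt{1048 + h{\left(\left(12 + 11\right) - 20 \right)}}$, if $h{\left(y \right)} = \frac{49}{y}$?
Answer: $\frac{\sqrt{9579}}{3} \approx 32.624$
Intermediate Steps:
$\sqrt{1048 + h{\left(\left(12 + 11\right) - 20 \right)}} = \sqrt{1048 + \frac{49}{\left(12 + 11\right) - 20}} = \sqrt{1048 + \frac{49}{23 - 20}} = \sqrt{1048 + \frac{49}{3}} = \sqrt{\frac{3193}{3}} = \frac{\sqrt{9579}}{3}$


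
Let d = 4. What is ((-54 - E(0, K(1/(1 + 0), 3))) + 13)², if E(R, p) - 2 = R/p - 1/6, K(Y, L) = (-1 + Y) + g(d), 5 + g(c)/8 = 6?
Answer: 66049/36 ≈ 1834.7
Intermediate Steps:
g(c) = 8 (g(c) = -40 + 8*6 = -40 + 48 = 8)
K(Y, L) = 7 + Y (K(Y, L) = (-1 + Y) + 8 = 7 + Y)
E(R, p) = 11/6 + R/p (E(R, p) = 2 + (R/p - 1/6) = 2 + (R/p - 1*⅙) = 2 + (R/p - ⅙) = 2 + (-⅙ + R/p) = 11/6 + R/p)
((-54 - E(0, K(1/(1 + 0), 3))) + 13)² = ((-54 - (11/6 + 0/(7 + 1/(1 + 0)))) + 13)² = ((-54 - (11/6 + 0/(7 + 1/1))) + 13)² = ((-54 - (11/6 + 0/(7 + 1))) + 13)² = ((-54 - (11/6 + 0/8)) + 13)² = ((-54 - (11/6 + 0*(⅛))) + 13)² = ((-54 - (11/6 + 0)) + 13)² = ((-54 - 1*11/6) + 13)² = ((-54 - 11/6) + 13)² = (-335/6 + 13)² = (-257/6)² = 66049/36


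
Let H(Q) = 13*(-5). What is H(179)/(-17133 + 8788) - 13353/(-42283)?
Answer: 22835836/70570327 ≈ 0.32359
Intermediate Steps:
H(Q) = -65
H(179)/(-17133 + 8788) - 13353/(-42283) = -65/(-17133 + 8788) - 13353/(-42283) = -65/(-8345) - 13353*(-1/42283) = -65*(-1/8345) + 13353/42283 = 13/1669 + 13353/42283 = 22835836/70570327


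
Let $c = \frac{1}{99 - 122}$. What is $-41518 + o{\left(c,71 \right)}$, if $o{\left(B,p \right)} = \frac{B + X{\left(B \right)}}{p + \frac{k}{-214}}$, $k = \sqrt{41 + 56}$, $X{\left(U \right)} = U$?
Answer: $- \frac{220449102499678}{5309723397} - \frac{428 \sqrt{97}}{5309723397} \approx -41518.0$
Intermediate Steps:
$c = - \frac{1}{23}$ ($c = \frac{1}{-23} = - \frac{1}{23} \approx -0.043478$)
$k = \sqrt{97} \approx 9.8489$
$o{\left(B,p \right)} = \frac{2 B}{p - \frac{\sqrt{97}}{214}}$ ($o{\left(B,p \right)} = \frac{B + B}{p + \frac{\sqrt{97}}{-214}} = \frac{2 B}{p + \sqrt{97} \left(- \frac{1}{214}\right)} = \frac{2 B}{p - \frac{\sqrt{97}}{214}}$)
$-41518 + o{\left(c,71 \right)} = -41518 + 428 \left(- \frac{1}{23}\right) \frac{1}{- \sqrt{97} + 214 \cdot 71} = -41518 + 428 \left(- \frac{1}{23}\right) \frac{1}{- \sqrt{97} + 15194} = -41518 + 428 \left(- \frac{1}{23}\right) \frac{1}{15194 - \sqrt{97}} = -41518 - \frac{428}{23 \left(15194 - \sqrt{97}\right)}$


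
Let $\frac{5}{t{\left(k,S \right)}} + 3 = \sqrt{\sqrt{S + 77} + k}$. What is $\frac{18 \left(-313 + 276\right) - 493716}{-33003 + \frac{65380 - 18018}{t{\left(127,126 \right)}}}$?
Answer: $\frac{494382}{\frac{307101}{5} - \frac{47362 \sqrt{127 + \sqrt{203}}}{5}} \approx -9.664$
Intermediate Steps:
$t{\left(k,S \right)} = \frac{5}{-3 + \sqrt{k + \sqrt{77 + S}}}$ ($t{\left(k,S \right)} = \frac{5}{-3 + \sqrt{\sqrt{S + 77} + k}} = \frac{5}{-3 + \sqrt{\sqrt{77 + S} + k}} = \frac{5}{-3 + \sqrt{k + \sqrt{77 + S}}}$)
$\frac{18 \left(-313 + 276\right) - 493716}{-33003 + \frac{65380 - 18018}{t{\left(127,126 \right)}}} = \frac{18 \left(-313 + 276\right) - 493716}{-33003 + \frac{65380 - 18018}{5 \frac{1}{-3 + \sqrt{127 + \sqrt{77 + 126}}}}} = \frac{18 \left(-37\right) - 493716}{-33003 + \frac{65380 - 18018}{5 \frac{1}{-3 + \sqrt{127 + \sqrt{203}}}}} = \frac{-666 - 493716}{-33003 + 47362 \left(- \frac{3}{5} + \frac{\sqrt{127 + \sqrt{203}}}{5}\right)} = - \frac{494382}{-33003 - \left(\frac{142086}{5} - \frac{47362 \sqrt{127 + \sqrt{203}}}{5}\right)} = - \frac{494382}{- \frac{307101}{5} + \frac{47362 \sqrt{127 + \sqrt{203}}}{5}}$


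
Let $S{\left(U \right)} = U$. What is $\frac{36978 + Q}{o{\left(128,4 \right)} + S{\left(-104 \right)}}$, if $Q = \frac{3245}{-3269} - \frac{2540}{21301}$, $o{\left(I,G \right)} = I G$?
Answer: $\frac{122610023937}{1352869112} \approx 90.63$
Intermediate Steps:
$o{\left(I,G \right)} = G I$
$Q = - \frac{11060715}{9947567}$ ($Q = 3245 \left(- \frac{1}{3269}\right) - \frac{2540}{21301} = - \frac{3245}{3269} - \frac{2540}{21301} = - \frac{11060715}{9947567} \approx -1.1119$)
$\frac{36978 + Q}{o{\left(128,4 \right)} + S{\left(-104 \right)}} = \frac{36978 - \frac{11060715}{9947567}}{4 \cdot 128 - 104} = \frac{367830071811}{9947567 \left(512 - 104\right)} = \frac{367830071811}{9947567 \cdot 408} = \frac{367830071811}{9947567} \cdot \frac{1}{408} = \frac{122610023937}{1352869112}$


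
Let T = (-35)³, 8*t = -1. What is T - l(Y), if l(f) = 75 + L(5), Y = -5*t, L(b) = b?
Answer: -42955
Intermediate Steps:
t = -⅛ (t = (⅛)*(-1) = -⅛ ≈ -0.12500)
Y = 5/8 (Y = -5*(-⅛) = 5/8 ≈ 0.62500)
l(f) = 80 (l(f) = 75 + 5 = 80)
T = -42875
T - l(Y) = -42875 - 1*80 = -42875 - 80 = -42955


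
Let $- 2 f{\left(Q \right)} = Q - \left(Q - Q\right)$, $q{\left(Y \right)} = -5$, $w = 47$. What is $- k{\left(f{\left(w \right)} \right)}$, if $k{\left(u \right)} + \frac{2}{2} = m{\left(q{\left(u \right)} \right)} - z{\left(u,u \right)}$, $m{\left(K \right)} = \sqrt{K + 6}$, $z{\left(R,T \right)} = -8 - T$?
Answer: $\frac{31}{2} \approx 15.5$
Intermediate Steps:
$m{\left(K \right)} = \sqrt{6 + K}$
$f{\left(Q \right)} = - \frac{Q}{2}$ ($f{\left(Q \right)} = - \frac{Q - \left(Q - Q\right)}{2} = - \frac{Q - 0}{2} = - \frac{Q + 0}{2} = - \frac{Q}{2}$)
$k{\left(u \right)} = 8 + u$ ($k{\left(u \right)} = -1 - \left(-8 - u - \sqrt{6 - 5}\right) = -1 + \left(\sqrt{1} + \left(8 + u\right)\right) = -1 + \left(1 + \left(8 + u\right)\right) = -1 + \left(9 + u\right) = 8 + u$)
$- k{\left(f{\left(w \right)} \right)} = - (8 - \frac{47}{2}) = \left(-1\right) \left(- \frac{31}{2}\right) = \frac{31}{2}$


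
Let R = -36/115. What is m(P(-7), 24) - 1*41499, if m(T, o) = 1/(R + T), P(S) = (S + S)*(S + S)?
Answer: -933893381/22504 ≈ -41499.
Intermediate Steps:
R = -36/115 (R = -36*1/115 = -36/115 ≈ -0.31304)
P(S) = 4*S² (P(S) = (2*S)*(2*S) = 4*S²)
m(T, o) = 1/(-36/115 + T)
m(P(-7), 24) - 1*41499 = 115/(-36 + 115*(4*(-7)²)) - 1*41499 = 115/(-36 + 115*(4*49)) - 41499 = 115/(-36 + 115*196) - 41499 = 115/(-36 + 22540) - 41499 = 115/22504 - 41499 = -933893381/22504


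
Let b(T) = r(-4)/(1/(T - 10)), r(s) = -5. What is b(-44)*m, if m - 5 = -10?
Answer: -1350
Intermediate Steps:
m = -5 (m = 5 - 10 = -5)
b(T) = 50 - 5*T (b(T) = -(-50 + 5*T) = -5*(-10 + T) = 50 - 5*T)
b(-44)*m = (50 - 5*(-44))*(-5) = (50 + 220)*(-5) = 270*(-5) = -1350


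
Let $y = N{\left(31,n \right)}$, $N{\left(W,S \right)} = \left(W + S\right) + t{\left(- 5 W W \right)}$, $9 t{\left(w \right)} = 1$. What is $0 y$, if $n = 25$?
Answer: $0$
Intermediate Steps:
$t{\left(w \right)} = \frac{1}{9}$ ($t{\left(w \right)} = \frac{1}{9} \cdot 1 = \frac{1}{9}$)
$N{\left(W,S \right)} = \frac{1}{9} + S + W$ ($N{\left(W,S \right)} = \left(W + S\right) + \frac{1}{9} = \left(S + W\right) + \frac{1}{9} = \frac{1}{9} + S + W$)
$y = \frac{505}{9}$ ($y = \frac{1}{9} + 25 + 31 = \frac{505}{9} \approx 56.111$)
$0 y = 0 \cdot \frac{505}{9} = 0$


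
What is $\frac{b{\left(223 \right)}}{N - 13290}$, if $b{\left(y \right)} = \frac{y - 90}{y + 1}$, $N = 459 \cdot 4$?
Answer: $- \frac{19}{366528} \approx -5.1838 \cdot 10^{-5}$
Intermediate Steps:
$N = 1836$
$b{\left(y \right)} = \frac{-90 + y}{1 + y}$
$\frac{b{\left(223 \right)}}{N - 13290} = \frac{\frac{1}{1 + 223} \left(-90 + 223\right)}{1836 - 13290} = \frac{\frac{1}{224} \cdot 133}{1836 + \left(-22624 + 9334\right)} = \frac{\frac{1}{224} \cdot 133}{1836 - 13290} = \frac{19}{32 \left(-11454\right)} = \frac{19}{32} \left(- \frac{1}{11454}\right) = - \frac{19}{366528}$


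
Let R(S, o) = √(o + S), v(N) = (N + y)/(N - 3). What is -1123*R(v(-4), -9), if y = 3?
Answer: -1123*I*√434/7 ≈ -3342.2*I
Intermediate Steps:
v(N) = (3 + N)/(-3 + N) (v(N) = (N + 3)/(N - 3) = (3 + N)/(-3 + N))
R(S, o) = √(S + o)
-1123*R(v(-4), -9) = -1123*√((3 - 4)/(-3 - 4) - 9) = -1123*√(-1/(-7) - 9) = -1123*√(-⅐*(-1) - 9) = -1123*√(⅐ - 9) = -1123*I*√434/7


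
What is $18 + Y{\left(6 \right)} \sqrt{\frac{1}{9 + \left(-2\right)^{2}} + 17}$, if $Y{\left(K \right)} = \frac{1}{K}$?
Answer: $18 + \frac{\sqrt{2886}}{78} \approx 18.689$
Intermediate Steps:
$18 + Y{\left(6 \right)} \sqrt{\frac{1}{9 + \left(-2\right)^{2}} + 17} = 18 + \frac{\sqrt{\frac{1}{9 + \left(-2\right)^{2}} + 17}}{6} = 18 + \frac{\sqrt{\frac{1}{9 + 4} + 17}}{6} = 18 + \frac{\sqrt{\frac{1}{13} + 17}}{6} = 18 + \frac{\sqrt{\frac{222}{13}}}{6} = 18 + \frac{\frac{1}{13} \sqrt{2886}}{6} = 18 + \frac{\sqrt{2886}}{78}$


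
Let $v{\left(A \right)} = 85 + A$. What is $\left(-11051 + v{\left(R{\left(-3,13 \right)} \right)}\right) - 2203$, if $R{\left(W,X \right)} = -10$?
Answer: $-13179$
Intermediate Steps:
$\left(-11051 + v{\left(R{\left(-3,13 \right)} \right)}\right) - 2203 = \left(-11051 + \left(85 - 10\right)\right) - 2203 = \left(-11051 + 75\right) - 2203 = -10976 - 2203 = -13179$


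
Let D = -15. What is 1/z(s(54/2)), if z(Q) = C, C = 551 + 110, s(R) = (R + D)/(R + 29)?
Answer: 1/661 ≈ 0.0015129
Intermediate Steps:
s(R) = (-15 + R)/(29 + R) (s(R) = (R - 15)/(R + 29) = (-15 + R)/(29 + R))
C = 661
z(Q) = 661
1/z(s(54/2)) = 1/661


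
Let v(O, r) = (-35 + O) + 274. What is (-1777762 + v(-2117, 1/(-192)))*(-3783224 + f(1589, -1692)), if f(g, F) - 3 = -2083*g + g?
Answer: 12620350873160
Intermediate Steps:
f(g, F) = 3 - 2082*g (f(g, F) = 3 + (-2083*g + g) = 3 - 2082*g)
v(O, r) = 239 + O
(-1777762 + v(-2117, 1/(-192)))*(-3783224 + f(1589, -1692)) = (-1777762 + (239 - 2117))*(-3783224 + (3 - 2082*1589)) = (-1777762 - 1878)*(-3783224 + (3 - 3308298)) = -1779640*(-3783224 - 3308295) = -1779640*(-7091519) = 12620350873160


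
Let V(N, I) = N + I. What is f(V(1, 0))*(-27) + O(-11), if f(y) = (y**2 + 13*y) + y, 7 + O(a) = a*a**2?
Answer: -1743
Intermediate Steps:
O(a) = -7 + a**3 (O(a) = -7 + a*a**2 = -7 + a**3)
V(N, I) = I + N
f(y) = y**2 + 14*y
f(V(1, 0))*(-27) + O(-11) = ((0 + 1)*(14 + (0 + 1)))*(-27) + (-7 + (-11)**3) = (1*(14 + 1))*(-27) + (-7 - 1331) = (1*15)*(-27) - 1338 = 15*(-27) - 1338 = -405 - 1338 = -1743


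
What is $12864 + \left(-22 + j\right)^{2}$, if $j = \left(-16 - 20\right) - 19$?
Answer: $18793$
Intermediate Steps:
$j = -55$ ($j = -36 - 19 = -55$)
$12864 + \left(-22 + j\right)^{2} = 12864 + \left(-22 - 55\right)^{2} = 12864 + \left(-77\right)^{2} = 12864 + 5929 = 18793$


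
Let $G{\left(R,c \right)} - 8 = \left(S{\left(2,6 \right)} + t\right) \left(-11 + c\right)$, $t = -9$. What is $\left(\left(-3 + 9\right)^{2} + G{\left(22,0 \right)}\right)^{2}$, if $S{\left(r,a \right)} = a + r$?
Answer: $3025$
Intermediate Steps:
$G{\left(R,c \right)} = 19 - c$ ($G{\left(R,c \right)} = 8 + \left(\left(6 + 2\right) - 9\right) \left(-11 + c\right) = 8 + \left(8 - 9\right) \left(-11 + c\right) = 8 - \left(-11 + c\right) = 19 - c$)
$\left(\left(-3 + 9\right)^{2} + G{\left(22,0 \right)}\right)^{2} = \left(\left(-3 + 9\right)^{2} + \left(19 - 0\right)\right)^{2} = \left(6^{2} + \left(19 + 0\right)\right)^{2} = \left(36 + 19\right)^{2} = 55^{2} = 3025$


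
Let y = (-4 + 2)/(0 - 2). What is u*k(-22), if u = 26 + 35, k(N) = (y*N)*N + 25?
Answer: 31049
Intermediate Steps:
y = 1 (y = -2/(-2) = -2*(-½) = 1)
k(N) = 25 + N² (k(N) = (1*N)*N + 25 = N*N + 25 = N² + 25 = 25 + N²)
u = 61
u*k(-22) = 61*(25 + (-22)²) = 61*(25 + 484) = 61*509 = 31049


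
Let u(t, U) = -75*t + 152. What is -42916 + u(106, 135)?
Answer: -50714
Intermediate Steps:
u(t, U) = 152 - 75*t
-42916 + u(106, 135) = -42916 + (152 - 75*106) = -42916 + (152 - 7950) = -42916 - 7798 = -50714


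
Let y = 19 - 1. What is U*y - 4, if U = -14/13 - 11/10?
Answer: -2807/65 ≈ -43.185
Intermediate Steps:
y = 18
U = -283/130 (U = -14*1/13 - 11*⅒ = -14/13 - 11/10 = -283/130 ≈ -2.1769)
U*y - 4 = -283/130*18 - 4 = -2547/65 - 4 = -2807/65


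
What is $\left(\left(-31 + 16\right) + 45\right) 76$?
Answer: $2280$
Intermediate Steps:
$\left(\left(-31 + 16\right) + 45\right) 76 = \left(-15 + 45\right) 76 = 30 \cdot 76 = 2280$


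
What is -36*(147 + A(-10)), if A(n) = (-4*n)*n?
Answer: 9108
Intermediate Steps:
A(n) = -4*n²
-36*(147 + A(-10)) = -36*(147 - 4*(-10)²) = -36*(147 - 4*100) = -36*(147 - 400) = -36*(-253) = 9108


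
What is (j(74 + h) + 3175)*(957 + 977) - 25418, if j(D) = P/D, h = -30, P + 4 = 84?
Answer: 67304032/11 ≈ 6.1185e+6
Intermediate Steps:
P = 80 (P = -4 + 84 = 80)
j(D) = 80/D
(j(74 + h) + 3175)*(957 + 977) - 25418 = (80/(74 - 30) + 3175)*(957 + 977) - 25418 = (80/44 + 3175)*1934 - 25418 = (80*(1/44) + 3175)*1934 - 25418 = (20/11 + 3175)*1934 - 25418 = (34945/11)*1934 - 25418 = 67583630/11 - 25418 = 67304032/11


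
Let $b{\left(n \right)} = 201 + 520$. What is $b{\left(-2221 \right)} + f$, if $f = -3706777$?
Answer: $-3706056$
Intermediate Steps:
$b{\left(n \right)} = 721$
$b{\left(-2221 \right)} + f = 721 - 3706777 = -3706056$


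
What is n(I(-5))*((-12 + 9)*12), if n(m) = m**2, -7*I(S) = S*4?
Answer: -14400/49 ≈ -293.88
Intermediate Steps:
I(S) = -4*S/7 (I(S) = -S*4/7 = -4*S/7)
n(I(-5))*((-12 + 9)*12) = (-4/7*(-5))**2*((-12 + 9)*12) = (20/7)**2*(-3*12) = (400/49)*(-36) = -14400/49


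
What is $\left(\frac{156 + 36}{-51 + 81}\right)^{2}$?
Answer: $\frac{1024}{25} \approx 40.96$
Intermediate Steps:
$\left(\frac{156 + 36}{-51 + 81}\right)^{2} = \left(\frac{192}{30}\right)^{2} = \left(192 \cdot \frac{1}{30}\right)^{2} = \left(\frac{32}{5}\right)^{2} = \frac{1024}{25}$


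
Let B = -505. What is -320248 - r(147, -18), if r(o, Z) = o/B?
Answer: -161725093/505 ≈ -3.2025e+5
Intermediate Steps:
r(o, Z) = -o/505 (r(o, Z) = o/(-505) = o*(-1/505) = -o/505)
-320248 - r(147, -18) = -320248 - (-1)*147/505 = -320248 - 1*(-147/505) = -320248 + 147/505 = -161725093/505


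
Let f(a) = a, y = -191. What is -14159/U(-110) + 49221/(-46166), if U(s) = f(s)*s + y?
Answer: -1239837283/549790894 ≈ -2.2551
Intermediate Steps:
U(s) = -191 + s**2 (U(s) = s*s - 191 = s**2 - 191 = -191 + s**2)
-14159/U(-110) + 49221/(-46166) = -14159/(-191 + (-110)**2) + 49221/(-46166) = -14159/(-191 + 12100) + 49221*(-1/46166) = -14159/11909 - 49221/46166 = -1239837283/549790894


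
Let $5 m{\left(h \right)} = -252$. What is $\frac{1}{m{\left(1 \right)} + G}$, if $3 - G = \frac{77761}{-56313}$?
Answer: $- \frac{281565}{12957376} \approx -0.02173$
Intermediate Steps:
$m{\left(h \right)} = - \frac{252}{5}$ ($m{\left(h \right)} = \frac{1}{5} \left(-252\right) = - \frac{252}{5}$)
$G = \frac{246700}{56313}$ ($G = 3 - \frac{77761}{-56313} = 3 - 77761 \left(- \frac{1}{56313}\right) = 3 - - \frac{77761}{56313} = 3 + \frac{77761}{56313} = \frac{246700}{56313} \approx 4.3809$)
$\frac{1}{m{\left(1 \right)} + G} = \frac{1}{- \frac{252}{5} + \frac{246700}{56313}} = \frac{1}{- \frac{12957376}{281565}} = - \frac{281565}{12957376}$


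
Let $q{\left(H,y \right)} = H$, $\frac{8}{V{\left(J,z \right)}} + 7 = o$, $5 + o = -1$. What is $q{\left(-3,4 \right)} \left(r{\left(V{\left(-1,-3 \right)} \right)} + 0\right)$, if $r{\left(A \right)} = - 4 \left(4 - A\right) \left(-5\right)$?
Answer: $- \frac{3600}{13} \approx -276.92$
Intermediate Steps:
$o = -6$ ($o = -5 - 1 = -6$)
$V{\left(J,z \right)} = - \frac{8}{13}$ ($V{\left(J,z \right)} = \frac{8}{-7 - 6} = \frac{8}{-13} = 8 \left(- \frac{1}{13}\right) = - \frac{8}{13}$)
$r{\left(A \right)} = 80 - 20 A$ ($r{\left(A \right)} = \left(-16 + 4 A\right) \left(-5\right) = 80 - 20 A$)
$q{\left(-3,4 \right)} \left(r{\left(V{\left(-1,-3 \right)} \right)} + 0\right) = - 3 \left(\left(80 - - \frac{160}{13}\right) + 0\right) = - 3 \left(\left(80 + \frac{160}{13}\right) + 0\right) = - 3 \left(\frac{1200}{13} + 0\right) = \left(-3\right) \frac{1200}{13} = - \frac{3600}{13}$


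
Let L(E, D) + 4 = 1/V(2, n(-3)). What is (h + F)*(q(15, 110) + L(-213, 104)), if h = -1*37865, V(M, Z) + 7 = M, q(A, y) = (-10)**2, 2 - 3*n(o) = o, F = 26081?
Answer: -5644536/5 ≈ -1.1289e+6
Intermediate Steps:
n(o) = 2/3 - o/3
q(A, y) = 100
V(M, Z) = -7 + M
h = -37865
L(E, D) = -21/5 (L(E, D) = -4 + 1/(-7 + 2) = -4 + 1/(-5) = -4 - 1/5 = -21/5)
(h + F)*(q(15, 110) + L(-213, 104)) = (-37865 + 26081)*(100 - 21/5) = -11784*479/5 = -5644536/5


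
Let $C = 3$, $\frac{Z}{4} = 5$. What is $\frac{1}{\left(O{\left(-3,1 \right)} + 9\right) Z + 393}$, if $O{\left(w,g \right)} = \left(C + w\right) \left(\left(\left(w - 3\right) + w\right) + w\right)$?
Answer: $\frac{1}{573} \approx 0.0017452$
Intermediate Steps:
$Z = 20$ ($Z = 4 \cdot 5 = 20$)
$O{\left(w,g \right)} = \left(-3 + 3 w\right) \left(3 + w\right)$ ($O{\left(w,g \right)} = \left(3 + w\right) \left(\left(\left(w - 3\right) + w\right) + w\right) = \left(3 + w\right) \left(\left(\left(-3 + w\right) + w\right) + w\right) = \left(3 + w\right) \left(\left(-3 + 2 w\right) + w\right) = \left(3 + w\right) \left(-3 + 3 w\right) = \left(-3 + 3 w\right) \left(3 + w\right)$)
$\frac{1}{\left(O{\left(-3,1 \right)} + 9\right) Z + 393} = \frac{1}{\left(\left(-9 + 3 \left(-3\right)^{2} + 6 \left(-3\right)\right) + 9\right) 20 + 393} = \frac{1}{\left(\left(-9 + 3 \cdot 9 - 18\right) + 9\right) 20 + 393} = \frac{1}{\left(\left(-9 + 27 - 18\right) + 9\right) 20 + 393} = \frac{1}{\left(0 + 9\right) 20 + 393} = \frac{1}{9 \cdot 20 + 393} = \frac{1}{180 + 393} = \frac{1}{573}$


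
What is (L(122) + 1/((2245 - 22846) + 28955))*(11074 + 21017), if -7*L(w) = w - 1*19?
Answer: -27612861405/58478 ≈ -4.7219e+5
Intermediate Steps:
L(w) = 19/7 - w/7 (L(w) = -(w - 1*19)/7 = -(w - 19)/7 = -(-19 + w)/7 = 19/7 - w/7)
(L(122) + 1/((2245 - 22846) + 28955))*(11074 + 21017) = ((19/7 - ⅐*122) + 1/((2245 - 22846) + 28955))*(11074 + 21017) = ((19/7 - 122/7) + 1/(-20601 + 28955))*32091 = (-103/7 + 1/8354)*32091 = -860455/58478*32091 = -27612861405/58478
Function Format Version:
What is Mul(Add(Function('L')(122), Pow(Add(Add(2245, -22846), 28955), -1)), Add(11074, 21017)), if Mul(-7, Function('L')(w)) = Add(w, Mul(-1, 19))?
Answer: Rational(-27612861405, 58478) ≈ -4.7219e+5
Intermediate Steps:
Function('L')(w) = Add(Rational(19, 7), Mul(Rational(-1, 7), w)) (Function('L')(w) = Mul(Rational(-1, 7), Add(w, Mul(-1, 19))) = Mul(Rational(-1, 7), Add(w, -19)) = Mul(Rational(-1, 7), Add(-19, w)) = Add(Rational(19, 7), Mul(Rational(-1, 7), w)))
Mul(Add(Function('L')(122), Pow(Add(Add(2245, -22846), 28955), -1)), Add(11074, 21017)) = Mul(Add(Add(Rational(19, 7), Mul(Rational(-1, 7), 122)), Pow(Add(Add(2245, -22846), 28955), -1)), Add(11074, 21017)) = Mul(Add(Add(Rational(19, 7), Rational(-122, 7)), Pow(Add(-20601, 28955), -1)), 32091) = Mul(Add(Rational(-103, 7), Pow(8354, -1)), 32091) = Mul(Add(Rational(-103, 7), Rational(1, 8354)), 32091) = Mul(Rational(-860455, 58478), 32091) = Rational(-27612861405, 58478)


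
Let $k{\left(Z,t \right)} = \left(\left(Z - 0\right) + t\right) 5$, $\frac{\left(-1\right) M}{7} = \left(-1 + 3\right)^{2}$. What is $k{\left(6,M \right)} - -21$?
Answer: $-89$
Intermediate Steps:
$M = -28$ ($M = - 7 \left(-1 + 3\right)^{2} = - 7 \cdot 2^{2} = \left(-7\right) 4 = -28$)
$k{\left(Z,t \right)} = 5 Z + 5 t$ ($k{\left(Z,t \right)} = \left(\left(Z + 0\right) + t\right) 5 = \left(Z + t\right) 5 = 5 Z + 5 t$)
$k{\left(6,M \right)} - -21 = \left(5 \cdot 6 + 5 \left(-28\right)\right) - -21 = \left(30 - 140\right) + 21 = -110 + 21 = -89$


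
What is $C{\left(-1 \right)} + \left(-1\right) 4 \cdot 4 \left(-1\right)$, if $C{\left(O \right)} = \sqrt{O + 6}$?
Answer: $16 + \sqrt{5} \approx 18.236$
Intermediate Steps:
$C{\left(O \right)} = \sqrt{6 + O}$
$C{\left(-1 \right)} + \left(-1\right) 4 \cdot 4 \left(-1\right) = \sqrt{6 - 1} + \left(-1\right) 4 \cdot 4 \left(-1\right) = \sqrt{5} + \left(-4\right) 4 \left(-1\right) = \sqrt{5} - -16 = \sqrt{5} + 16 = 16 + \sqrt{5}$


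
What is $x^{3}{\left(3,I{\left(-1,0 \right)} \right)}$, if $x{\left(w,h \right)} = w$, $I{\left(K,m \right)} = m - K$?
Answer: $27$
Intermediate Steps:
$x^{3}{\left(3,I{\left(-1,0 \right)} \right)} = 3^{3} = 27$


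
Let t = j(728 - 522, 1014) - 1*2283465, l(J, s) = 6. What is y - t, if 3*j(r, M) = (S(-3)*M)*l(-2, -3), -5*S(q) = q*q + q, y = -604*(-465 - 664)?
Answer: 14839073/5 ≈ 2.9678e+6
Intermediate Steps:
y = 681916 (y = -604*(-1129) = 681916)
S(q) = -q/5 - q**2/5 (S(q) = -(q*q + q)/5 = -(q**2 + q)/5 = -(q + q**2)/5 = -q/5 - q**2/5)
j(r, M) = -12*M/5 (j(r, M) = (((-1/5*(-3)*(1 - 3))*M)*6)/3 = (((-1/5*(-3)*(-2))*M)*6)/3 = (-6*M/5*6)/3 = (-36*M/5)/3 = -12*M/5)
t = -11429493/5 (t = -12/5*1014 - 1*2283465 = -12168/5 - 2283465 = -11429493/5 ≈ -2.2859e+6)
y - t = 681916 - 1*(-11429493/5) = 681916 + 11429493/5 = 14839073/5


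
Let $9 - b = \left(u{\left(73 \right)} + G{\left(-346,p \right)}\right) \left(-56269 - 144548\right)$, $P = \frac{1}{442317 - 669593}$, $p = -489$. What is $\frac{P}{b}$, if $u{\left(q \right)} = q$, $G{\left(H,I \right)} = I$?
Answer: $\frac{1}{18986605903188} \approx 5.2669 \cdot 10^{-14}$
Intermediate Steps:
$P = - \frac{1}{227276}$ ($P = \frac{1}{-227276} = - \frac{1}{227276} \approx -4.3999 \cdot 10^{-6}$)
$b = -83539863$ ($b = 9 - \left(73 - 489\right) \left(-56269 - 144548\right) = 9 - \left(-416\right) \left(-200817\right) = 9 - 83539872 = -83539863$)
$\frac{P}{b} = - \frac{1}{227276 \left(-83539863\right)} = \left(- \frac{1}{227276}\right) \left(- \frac{1}{83539863}\right) = \frac{1}{18986605903188}$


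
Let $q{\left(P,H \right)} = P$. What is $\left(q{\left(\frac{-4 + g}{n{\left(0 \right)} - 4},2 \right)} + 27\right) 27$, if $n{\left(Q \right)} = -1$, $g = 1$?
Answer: $\frac{3726}{5} \approx 745.2$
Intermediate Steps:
$\left(q{\left(\frac{-4 + g}{n{\left(0 \right)} - 4},2 \right)} + 27\right) 27 = \left(\frac{-4 + 1}{-1 - 4} + 27\right) 27 = \left(- \frac{3}{-5} + 27\right) 27 = \left(\left(-3\right) \left(- \frac{1}{5}\right) + 27\right) 27 = \left(\frac{3}{5} + 27\right) 27 = \frac{138}{5} \cdot 27 = \frac{3726}{5}$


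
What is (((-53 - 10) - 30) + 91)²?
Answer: 4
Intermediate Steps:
(((-53 - 10) - 30) + 91)² = ((-63 - 30) + 91)² = (-93 + 91)² = (-2)² = 4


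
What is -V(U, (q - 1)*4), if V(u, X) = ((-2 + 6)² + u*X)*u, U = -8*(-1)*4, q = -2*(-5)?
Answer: -37376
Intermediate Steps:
q = 10
U = 32 (U = 8*4 = 32)
V(u, X) = u*(16 + X*u) (V(u, X) = (4² + X*u)*u = (16 + X*u)*u = u*(16 + X*u))
-V(U, (q - 1)*4) = -32*(16 + ((10 - 1)*4)*32) = -32*(16 + (9*4)*32) = -32*(16 + 36*32) = -32*(16 + 1152) = -32*1168 = -1*37376 = -37376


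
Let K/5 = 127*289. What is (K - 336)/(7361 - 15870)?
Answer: -183179/8509 ≈ -21.528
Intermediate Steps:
K = 183515 (K = 5*(127*289) = 5*36703 = 183515)
(K - 336)/(7361 - 15870) = (183515 - 336)/(7361 - 15870) = 183179/(-8509) = 183179*(-1/8509) = -183179/8509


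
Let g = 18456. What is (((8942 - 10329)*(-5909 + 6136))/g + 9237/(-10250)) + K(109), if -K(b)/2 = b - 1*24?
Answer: -17778630161/94587000 ≈ -187.96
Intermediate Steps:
K(b) = 48 - 2*b (K(b) = -2*(b - 1*24) = -2*(b - 24) = -2*(-24 + b) = 48 - 2*b)
(((8942 - 10329)*(-5909 + 6136))/g + 9237/(-10250)) + K(109) = (((8942 - 10329)*(-5909 + 6136))/18456 + 9237/(-10250)) + (48 - 2*109) = (-1387*227*(1/18456) + 9237*(-1/10250)) + (48 - 218) = (-314849*1/18456 - 9237/10250) - 170 = (-314849/18456 - 9237/10250) - 170 = -1698840161/94587000 - 170 = -17778630161/94587000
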